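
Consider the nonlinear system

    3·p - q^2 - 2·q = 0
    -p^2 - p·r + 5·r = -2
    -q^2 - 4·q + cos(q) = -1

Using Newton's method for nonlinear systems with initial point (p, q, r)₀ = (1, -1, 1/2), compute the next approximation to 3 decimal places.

At (1, -1, 1/2): F = (4.000, 3.000, 4.54030).
Jacobian J = [[3, -2·q - 2, 0], [-2·p - r, 0, -p + 5], [0, -2·q - sin(q) - 4, 0]].
At the point, J = [[3.000, 0.000, 0.000], [-2.500, 0.000, 4.000], [0.000, -1.15853, 0.000]] (det J = 13.90235).
Solving J·Δ = −F gives Δ = (-1.333, 3.919, -1.583).
Then the next iterate is (p, q, r)₁ = (-0.333, 2.919, -1.083).

(-0.333, 2.919, -1.083)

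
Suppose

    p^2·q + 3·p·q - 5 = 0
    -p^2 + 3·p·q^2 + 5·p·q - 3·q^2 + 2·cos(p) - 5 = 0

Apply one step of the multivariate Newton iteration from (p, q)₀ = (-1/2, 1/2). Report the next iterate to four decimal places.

(65.0253, 48.4203)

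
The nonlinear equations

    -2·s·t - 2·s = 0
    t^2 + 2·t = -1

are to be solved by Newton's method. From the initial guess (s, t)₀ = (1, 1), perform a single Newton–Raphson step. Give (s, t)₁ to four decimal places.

(0.5000, 0.0000)

At (1, 1): F = (-4.0000, 4.0000).
Jacobian J = [[-2·t - 2, -2·s], [0, 2·t + 2]].
At the point, J = [[-4.0000, -2.0000], [0.0000, 4.0000]] (det J = -16.0000).
Solving J·Δ = −F gives Δ = (-0.5000, -1.0000).
Then the next iterate is (s, t)₁ = (0.5000, 0.0000).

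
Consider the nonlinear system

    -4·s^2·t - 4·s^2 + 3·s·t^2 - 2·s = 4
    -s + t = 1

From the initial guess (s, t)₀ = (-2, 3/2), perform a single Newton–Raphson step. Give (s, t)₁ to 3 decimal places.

(-4.930, -3.930)

At (-2, 3/2): F = (-53.500, 2.500).
Jacobian J = [[-8·s·t - 8·s + 3·t^2 - 2, -4·s^2 + 6·s·t], [-1, 1]].
At the point, J = [[44.750, -34.000], [-1.000, 1.000]] (det J = 10.750).
Solving J·Δ = −F gives Δ = (-2.930, -5.430).
Then the next iterate is (s, t)₁ = (-4.930, -3.930).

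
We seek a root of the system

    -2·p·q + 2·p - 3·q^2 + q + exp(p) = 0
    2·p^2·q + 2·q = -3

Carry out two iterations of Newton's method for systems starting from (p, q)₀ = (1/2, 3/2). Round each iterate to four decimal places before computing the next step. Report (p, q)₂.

At (1/2, 3/2): F = (-4.101279, 6.7500).
Jacobian J = [[-2·q + exp(p) + 2, -2·p - 6·q + 1], [4·p·q, 2·p^2 + 2]].
At the point, J = [[0.648721, -9.0000], [3.0000, 2.5000]] (det J = 28.621803).
Solving J·Δ = −F gives Δ = (-1.7643, -0.5829).
Then the next iterate is (p, q)₁ = (-1.2643, 0.9171).
Round to (-1.2643, 0.9171) and repeat: F = (-1.533301, 7.766085), J = [[0.448237, -1.9740], [-4.637958, 5.196909]].
Δ = (1.0785, -0.5318), so (p, q)₂ = (-0.1858, 0.3853).

(-0.1858, 0.3853)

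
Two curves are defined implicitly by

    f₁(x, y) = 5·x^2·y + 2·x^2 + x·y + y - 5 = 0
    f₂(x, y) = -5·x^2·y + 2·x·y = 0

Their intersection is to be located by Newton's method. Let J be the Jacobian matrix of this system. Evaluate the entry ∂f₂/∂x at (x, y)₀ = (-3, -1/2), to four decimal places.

-16.0000

∂f₂/∂x = -10·x·y + 2·y.
At (-3, -1/2) this is -16.0000.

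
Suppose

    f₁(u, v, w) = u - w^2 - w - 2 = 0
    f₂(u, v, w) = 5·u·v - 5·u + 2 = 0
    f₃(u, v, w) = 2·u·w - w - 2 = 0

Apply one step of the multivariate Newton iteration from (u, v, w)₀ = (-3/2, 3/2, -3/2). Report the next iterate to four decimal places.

(-6.0000, -0.2333, 2.8750)

At (-3/2, 3/2, -3/2): F = (-4.2500, -1.7500, 4.0000).
Jacobian J = [[1, 0, -2·w - 1], [5·v - 5, 5·u, 0], [2·w, 0, 2·u - 1]].
At the point, J = [[1.0000, 0.0000, 2.0000], [2.5000, -7.5000, 0.0000], [-3.0000, 0.0000, -4.0000]] (det J = -15.0000).
Solving J·Δ = −F gives Δ = (-4.5000, -1.7333, 4.3750).
Then the next iterate is (u, v, w)₁ = (-6.0000, -0.2333, 2.8750).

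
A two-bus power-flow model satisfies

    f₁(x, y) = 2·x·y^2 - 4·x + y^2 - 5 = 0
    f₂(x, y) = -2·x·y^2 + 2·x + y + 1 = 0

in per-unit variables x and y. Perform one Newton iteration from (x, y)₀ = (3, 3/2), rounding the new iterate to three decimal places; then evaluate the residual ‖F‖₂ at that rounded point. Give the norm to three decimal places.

At (3, 3/2): F = (-1.250, -5.000).
Jacobian J = [[2·y^2 - 4, 4·x·y + 2·y], [-2·y^2 + 2, -4·x·y + 1]].
At the point, J = [[0.500, 21.000], [-2.500, -17.000]] (det J = 44.000).
Solving J·Δ = −F gives Δ = (-2.869, 0.128).
Then the next iterate is (x, y)₁ = (0.131, 1.628).
Re-evaluating at (0.131, 1.628): F = (-2.17922, 2.19560), so ‖F‖₂ = 3.093.

3.093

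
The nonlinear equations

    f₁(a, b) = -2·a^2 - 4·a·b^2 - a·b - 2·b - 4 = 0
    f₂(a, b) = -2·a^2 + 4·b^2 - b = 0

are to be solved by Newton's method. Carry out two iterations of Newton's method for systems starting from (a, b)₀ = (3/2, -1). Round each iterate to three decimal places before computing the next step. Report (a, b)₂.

At (3/2, -1): F = (-11.000, 0.500).
Jacobian J = [[-4·a - 4·b^2 - b, -8·a·b - a - 2], [-4·a, 8·b - 1]].
At the point, J = [[-9.000, 8.500], [-6.000, -9.000]] (det J = 132.000).
Solving J·Δ = −F gives Δ = (-0.718, 0.534).
Then the next iterate is (a, b)₁ = (0.782, -0.466).
Round to (0.782, -0.466) and repeat: F = (-4.60590, 0.11158), J = [[-3.53062, 0.13330], [-3.128, -4.728]].
Δ = (-1.272, 0.865), so (a, b)₂ = (-0.490, 0.399).

(-0.490, 0.399)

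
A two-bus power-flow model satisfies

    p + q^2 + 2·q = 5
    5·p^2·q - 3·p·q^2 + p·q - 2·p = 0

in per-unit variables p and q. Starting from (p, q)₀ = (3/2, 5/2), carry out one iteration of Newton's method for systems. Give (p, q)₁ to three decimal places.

(0.941, 1.473)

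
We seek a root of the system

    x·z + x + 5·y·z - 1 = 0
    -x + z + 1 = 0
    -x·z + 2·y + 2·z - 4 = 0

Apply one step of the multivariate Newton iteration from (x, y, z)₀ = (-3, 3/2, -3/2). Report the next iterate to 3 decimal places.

At (-3, 3/2, -3/2): F = (-10.750, 2.500, -8.500).
Jacobian J = [[z + 1, 5·z, x + 5·y], [-1, 0, 1], [-z, 2, -x + 2]].
At the point, J = [[-0.500, -7.500, 4.500], [-1.000, 0.000, 1.000], [1.500, 2.000, 5.000]] (det J = -56.750).
Solving J·Δ = −F gives Δ = (3.551, -1.040, 1.051).
Then the next iterate is (x, y, z)₁ = (0.551, 0.460, -0.449).

(0.551, 0.460, -0.449)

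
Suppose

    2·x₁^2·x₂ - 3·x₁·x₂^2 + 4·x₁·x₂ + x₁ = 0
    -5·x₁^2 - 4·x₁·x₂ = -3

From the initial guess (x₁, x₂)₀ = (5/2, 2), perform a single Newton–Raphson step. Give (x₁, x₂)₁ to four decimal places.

At (5/2, 2): F = (17.5000, -48.2500).
Jacobian J = [[4·x₁·x₂ - 3·x₂^2 + 4·x₂ + 1, 2·x₁^2 - 6·x₁·x₂ + 4·x₁], [-10·x₁ - 4·x₂, -4·x₁]].
At the point, J = [[17.0000, -7.5000], [-33.0000, -10.0000]] (det J = -417.5000).
Solving J·Δ = −F gives Δ = (-1.2859, -0.5814).
Then the next iterate is (x₁, x₂)₁ = (1.2141, 1.4186).

(1.2141, 1.4186)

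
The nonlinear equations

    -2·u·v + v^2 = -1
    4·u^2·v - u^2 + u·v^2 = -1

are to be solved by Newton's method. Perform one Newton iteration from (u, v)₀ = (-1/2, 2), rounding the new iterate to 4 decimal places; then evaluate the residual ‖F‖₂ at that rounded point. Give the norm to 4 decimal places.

2.2494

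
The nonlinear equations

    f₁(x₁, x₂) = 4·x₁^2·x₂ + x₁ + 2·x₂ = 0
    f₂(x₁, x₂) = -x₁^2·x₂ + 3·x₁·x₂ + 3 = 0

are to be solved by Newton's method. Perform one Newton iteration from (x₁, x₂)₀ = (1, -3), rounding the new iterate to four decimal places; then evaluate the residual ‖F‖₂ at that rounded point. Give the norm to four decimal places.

At (1, -3): F = (-17.0000, -3.0000).
Jacobian J = [[8·x₁·x₂ + 1, 4·x₁^2 + 2], [-2·x₁·x₂ + 3·x₂, -x₁^2 + 3·x₁]].
At the point, J = [[-23.0000, 6.0000], [-3.0000, 2.0000]] (det J = -28.0000).
Solving J·Δ = −F gives Δ = (-0.5714, 0.6429).
Then the next iterate is (x₁, x₂)₁ = (0.4286, -2.3571).
Re-evaluating at (0.4286, -2.3571): F = (-6.017578, 0.402235), so ‖F‖₂ = 6.0310.

6.0310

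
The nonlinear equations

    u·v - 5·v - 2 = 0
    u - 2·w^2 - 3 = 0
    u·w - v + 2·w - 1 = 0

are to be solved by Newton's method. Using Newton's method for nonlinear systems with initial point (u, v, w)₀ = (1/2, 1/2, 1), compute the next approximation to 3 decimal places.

At (1/2, 1/2, 1): F = (-4.250, -4.500, 1.000).
Jacobian J = [[v, u - 5, 0], [1, 0, -4·w], [w, -1, u + 2]].
At the point, J = [[0.500, -4.500, 0.000], [1.000, 0.000, -4.000], [1.000, -1.000, 2.500]] (det J = 27.250).
Solving J·Δ = −F gives Δ = (0.573, -0.881, -0.982).
Then the next iterate is (u, v, w)₁ = (1.073, -0.381, 0.018).

(1.073, -0.381, 0.018)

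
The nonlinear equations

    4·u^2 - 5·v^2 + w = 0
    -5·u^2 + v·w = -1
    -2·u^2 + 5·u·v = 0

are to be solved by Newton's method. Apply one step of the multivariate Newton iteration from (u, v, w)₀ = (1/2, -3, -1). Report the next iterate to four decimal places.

At (1/2, -3, -1): F = (-45.0000, 2.7500, -8.0000).
Jacobian J = [[8·u, -10·v, 1], [-10·u, w, v], [-4·u + 5·v, 5·u, 0]].
At the point, J = [[4.0000, 30.0000, 1.0000], [-5.0000, -1.0000, -3.0000], [-17.0000, 2.5000, 0.0000]] (det J = 1530.5000).
Solving J·Δ = −F gives Δ = (-0.2492, 1.5056, 0.8301).
Then the next iterate is (u, v, w)₁ = (0.2508, -1.4944, -0.1699).

(0.2508, -1.4944, -0.1699)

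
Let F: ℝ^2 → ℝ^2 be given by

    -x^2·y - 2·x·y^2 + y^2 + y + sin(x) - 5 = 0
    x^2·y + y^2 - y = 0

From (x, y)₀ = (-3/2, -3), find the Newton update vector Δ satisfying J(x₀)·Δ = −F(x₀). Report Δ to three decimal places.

(0.078, 1.253)

At (-3/2, -3): F = (33.75251, 5.250).
Jacobian J = [[-2·x·y - 2·y^2 + cos(x), -x^2 - 4·x·y + 2·y + 1], [2·x·y, x^2 + 2·y - 1]].
At the point, J = [[-26.92926, -25.250], [9.000, -4.750]] (det J = 355.16400).
Solving J·Δ = −F gives Δ = (0.078, 1.253).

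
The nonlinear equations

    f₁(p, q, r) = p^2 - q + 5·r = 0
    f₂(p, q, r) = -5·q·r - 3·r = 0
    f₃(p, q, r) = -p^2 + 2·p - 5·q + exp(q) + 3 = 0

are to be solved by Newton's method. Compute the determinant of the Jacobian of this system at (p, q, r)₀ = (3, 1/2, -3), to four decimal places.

167.4078

J = [[2·p, -1, 5], [0, -5·r, -5·q - 3], [-2·p + 2, exp(q) - 5, 0]].
At the point, J = [[6.0000, -1.0000, 5.0000], [0.0000, 15.0000, -5.5000], [-4.0000, -3.351279, 0.0000]].
det J = 167.4078.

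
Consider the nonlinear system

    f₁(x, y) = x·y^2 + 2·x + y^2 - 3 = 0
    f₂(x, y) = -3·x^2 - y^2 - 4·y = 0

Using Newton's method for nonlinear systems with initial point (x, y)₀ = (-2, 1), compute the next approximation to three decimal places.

(-4.333, -6.500)

At (-2, 1): F = (-8.000, -17.000).
Jacobian J = [[y^2 + 2, 2·x·y + 2·y], [-6·x, -2·y - 4]].
At the point, J = [[3.000, -2.000], [12.000, -6.000]] (det J = 6.000).
Solving J·Δ = −F gives Δ = (-2.333, -7.500).
Then the next iterate is (x, y)₁ = (-4.333, -6.500).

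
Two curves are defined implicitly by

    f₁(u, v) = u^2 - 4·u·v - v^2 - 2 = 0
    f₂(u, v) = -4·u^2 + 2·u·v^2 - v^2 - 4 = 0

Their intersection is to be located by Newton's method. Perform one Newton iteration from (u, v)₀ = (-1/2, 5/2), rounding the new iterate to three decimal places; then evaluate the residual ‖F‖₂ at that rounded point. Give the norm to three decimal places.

6.338

At (-1/2, 5/2): F = (-3.000, -17.500).
Jacobian J = [[2·u - 4·v, -4·u - 2·v], [-8·u + 2·v^2, 4·u·v - 2·v]].
At the point, J = [[-11.000, -3.000], [16.500, -10.000]] (det J = 159.500).
Solving J·Δ = −F gives Δ = (0.141, -1.517).
Then the next iterate is (u, v)₁ = (-0.359, 0.983).
Re-evaluating at (-0.359, 0.983): F = (-1.42582, -6.17561), so ‖F‖₂ = 6.338.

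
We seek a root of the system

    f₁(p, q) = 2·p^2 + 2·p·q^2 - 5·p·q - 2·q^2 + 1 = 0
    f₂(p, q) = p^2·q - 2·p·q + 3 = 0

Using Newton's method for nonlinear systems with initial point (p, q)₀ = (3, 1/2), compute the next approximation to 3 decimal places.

(1.327, 0.115)

At (3, 1/2): F = (12.500, 4.500).
Jacobian J = [[4·p + 2·q^2 - 5·q, 4·p·q - 5·p - 4·q], [2·p·q - 2·q, p^2 - 2·p]].
At the point, J = [[10.000, -11.000], [2.000, 3.000]] (det J = 52.000).
Solving J·Δ = −F gives Δ = (-1.673, -0.385).
Then the next iterate is (p, q)₁ = (1.327, 0.115).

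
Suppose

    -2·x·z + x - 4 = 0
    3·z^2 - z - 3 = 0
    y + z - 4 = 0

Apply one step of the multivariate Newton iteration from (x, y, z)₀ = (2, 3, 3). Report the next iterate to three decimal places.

(0.188, 2.235, 1.765)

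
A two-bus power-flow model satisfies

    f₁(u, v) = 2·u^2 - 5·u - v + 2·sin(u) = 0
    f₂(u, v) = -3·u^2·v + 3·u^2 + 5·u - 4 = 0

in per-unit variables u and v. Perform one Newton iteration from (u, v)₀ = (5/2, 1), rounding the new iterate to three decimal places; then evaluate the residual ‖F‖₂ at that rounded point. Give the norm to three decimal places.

At (5/2, 1): F = (0.19694, 8.500).
Jacobian J = [[4·u + 2·cos(u) - 5, -1], [-6·u·v + 6·u + 5, -3·u^2]].
At the point, J = [[3.39771, -1.000], [5.000, -18.750]] (det J = -58.70711).
Solving J·Δ = −F gives Δ = (0.082, 0.475).
Then the next iterate is (u, v)₁ = (2.582, 1.475).
Re-evaluating at (2.582, 1.475): F = (0.01013, -0.59008), so ‖F‖₂ = 0.590.

0.590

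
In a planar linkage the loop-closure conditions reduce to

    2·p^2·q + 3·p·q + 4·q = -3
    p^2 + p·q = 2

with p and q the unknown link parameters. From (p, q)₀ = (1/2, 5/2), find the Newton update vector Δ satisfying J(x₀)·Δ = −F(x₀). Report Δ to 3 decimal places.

(0.814, -4.695)

At (1/2, 5/2): F = (18.000, -0.500).
Jacobian J = [[4·p·q + 3·q, 2·p^2 + 3·p + 4], [2·p + q, p]].
At the point, J = [[12.500, 6.000], [3.500, 0.500]] (det J = -14.750).
Solving J·Δ = −F gives Δ = (0.814, -4.695).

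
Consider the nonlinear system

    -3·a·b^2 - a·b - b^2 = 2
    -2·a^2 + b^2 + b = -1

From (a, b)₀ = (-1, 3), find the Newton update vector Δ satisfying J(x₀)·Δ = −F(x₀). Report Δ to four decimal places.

(-0.0382, -1.5496)

At (-1, 3): F = (19.0000, 11.0000).
Jacobian J = [[-3·b^2 - b, -6·a·b - a - 2·b], [-4·a, 2·b + 1]].
At the point, J = [[-30.0000, 13.0000], [4.0000, 7.0000]] (det J = -262.0000).
Solving J·Δ = −F gives Δ = (-0.0382, -1.5496).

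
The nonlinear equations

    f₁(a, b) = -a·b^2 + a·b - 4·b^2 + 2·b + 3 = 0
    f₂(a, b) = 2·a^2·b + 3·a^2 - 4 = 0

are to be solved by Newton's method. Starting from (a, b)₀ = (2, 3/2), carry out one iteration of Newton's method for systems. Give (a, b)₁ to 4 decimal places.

At (2, 3/2): F = (-4.5000, 20.0000).
Jacobian J = [[-b^2 + b, -2·a·b + a - 8·b + 2], [4·a·b + 6·a, 2·a^2]].
At the point, J = [[-0.7500, -14.0000], [24.0000, 8.0000]] (det J = 330.0000).
Solving J·Δ = −F gives Δ = (-0.7394, -0.2818).
Then the next iterate is (a, b)₁ = (1.2606, 1.2182).

(1.2606, 1.2182)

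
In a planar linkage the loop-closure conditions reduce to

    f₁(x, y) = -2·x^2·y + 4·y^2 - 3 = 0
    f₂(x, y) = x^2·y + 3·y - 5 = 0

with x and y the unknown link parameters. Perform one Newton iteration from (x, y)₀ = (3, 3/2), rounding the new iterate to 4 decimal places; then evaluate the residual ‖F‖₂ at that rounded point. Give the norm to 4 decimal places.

6.8807

At (3, 3/2): F = (-21.0000, 13.0000).
Jacobian J = [[-4·x·y, -2·x^2 + 8·y], [2·x·y, x^2 + 3]].
At the point, J = [[-18.0000, -6.0000], [9.0000, 12.0000]] (det J = -162.0000).
Solving J·Δ = −F gives Δ = (-1.0741, -0.2778).
Then the next iterate is (x, y)₁ = (1.9259, 1.2222).
Re-evaluating at (1.9259, 1.2222): F = (-6.091410, 3.199851), so ‖F‖₂ = 6.8807.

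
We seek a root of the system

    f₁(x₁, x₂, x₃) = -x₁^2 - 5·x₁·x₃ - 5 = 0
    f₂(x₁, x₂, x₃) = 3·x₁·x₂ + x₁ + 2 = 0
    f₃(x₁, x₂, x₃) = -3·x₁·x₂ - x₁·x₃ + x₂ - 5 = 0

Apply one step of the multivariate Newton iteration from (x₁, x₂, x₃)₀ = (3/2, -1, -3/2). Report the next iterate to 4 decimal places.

At (3/2, -1, -3/2): F = (4.0000, -1.0000, 0.7500).
Jacobian J = [[-2·x₁ - 5·x₃, 0, -5·x₁], [3·x₂ + 1, 3·x₁, 0], [-3·x₂ - x₃, -3·x₁ + 1, -x₁]].
At the point, J = [[4.5000, 0.0000, -7.5000], [-2.0000, 4.5000, 0.0000], [4.5000, -3.5000, -1.5000]] (det J = 69.0000).
Solving J·Δ = −F gives Δ = (0.4049, 0.4022, 0.7763).
Then the next iterate is (x₁, x₂, x₃)₁ = (1.9049, -0.5978, -0.7237).

(1.9049, -0.5978, -0.7237)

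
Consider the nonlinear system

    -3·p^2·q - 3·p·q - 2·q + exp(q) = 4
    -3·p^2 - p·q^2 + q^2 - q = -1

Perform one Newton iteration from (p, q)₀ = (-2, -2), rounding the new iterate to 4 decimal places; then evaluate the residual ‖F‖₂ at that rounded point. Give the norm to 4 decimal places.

3.1554

At (-2, -2): F = (12.135335, 3.0000).
Jacobian J = [[-6·p·q - 3·q, -3·p^2 - 3·p + exp(q) - 2], [-6·p - q^2, -2·p·q + 2·q - 1]].
At the point, J = [[-18.0000, -7.864665], [8.0000, -13.0000]] (det J = 296.917318).
Solving J·Δ = −F gives Δ = (0.4519, 0.5088).
Then the next iterate is (p, q)₁ = (-1.5481, -1.4912).
Re-evaluating at (-1.5481, -1.4912): F = (3.003413, 0.967512), so ‖F‖₂ = 3.1554.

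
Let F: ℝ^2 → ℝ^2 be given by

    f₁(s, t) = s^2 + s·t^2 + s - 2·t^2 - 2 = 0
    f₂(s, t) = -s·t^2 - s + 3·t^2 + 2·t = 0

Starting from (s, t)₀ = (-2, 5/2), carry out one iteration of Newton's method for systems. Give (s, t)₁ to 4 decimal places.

At (-2, 5/2): F = (-25.0000, 38.2500).
Jacobian J = [[2·s + t^2 + 1, 2·s·t - 4·t], [-t^2 - 1, -2·s·t + 6·t + 2]].
At the point, J = [[3.2500, -20.0000], [-7.2500, 27.0000]] (det J = -57.2500).
Solving J·Δ = −F gives Δ = (1.5721, -0.9945).
Then the next iterate is (s, t)₁ = (-0.4279, 1.5055).

(-0.4279, 1.5055)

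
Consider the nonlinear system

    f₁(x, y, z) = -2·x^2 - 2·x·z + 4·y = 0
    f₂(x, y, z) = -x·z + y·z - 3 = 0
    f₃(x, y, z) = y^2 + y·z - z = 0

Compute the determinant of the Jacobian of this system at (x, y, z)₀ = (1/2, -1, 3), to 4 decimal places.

J = [[-4·x - 2·z, 4, -2·x], [-z, z, -x + y], [0, 2·y + z, y - 1]].
At the point, J = [[-8.0000, 4.0000, -1.0000], [-3.0000, 3.0000, -1.5000], [0.0000, 1.0000, -2.0000]].
det J = 15.0000.

15.0000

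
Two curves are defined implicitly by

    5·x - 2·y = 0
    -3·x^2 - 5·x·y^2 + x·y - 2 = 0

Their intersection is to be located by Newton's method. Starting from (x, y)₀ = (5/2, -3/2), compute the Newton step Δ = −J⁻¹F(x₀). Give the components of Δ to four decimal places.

At (5/2, -3/2): F = (15.5000, -52.6250).
Jacobian J = [[5, -2], [-6·x - 5·y^2 + y, -10·x·y + x]].
At the point, J = [[5.0000, -2.0000], [-27.7500, 40.0000]] (det J = 144.5000).
Solving J·Δ = −F gives Δ = (-3.5623, -1.1557).

(-3.5623, -1.1557)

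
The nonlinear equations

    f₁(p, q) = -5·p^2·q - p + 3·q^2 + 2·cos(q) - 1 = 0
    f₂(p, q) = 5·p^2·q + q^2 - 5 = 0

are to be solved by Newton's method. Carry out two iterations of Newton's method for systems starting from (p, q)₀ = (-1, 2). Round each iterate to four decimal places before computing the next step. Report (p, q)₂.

(-0.8724, 1.0425)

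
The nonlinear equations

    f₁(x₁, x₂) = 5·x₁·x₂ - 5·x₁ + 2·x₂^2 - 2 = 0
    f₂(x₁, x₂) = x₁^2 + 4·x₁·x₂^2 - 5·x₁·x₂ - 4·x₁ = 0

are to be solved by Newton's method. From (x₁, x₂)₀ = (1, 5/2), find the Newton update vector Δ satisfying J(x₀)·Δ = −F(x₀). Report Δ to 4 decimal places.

(2.8333, -2.6167)

At (1, 5/2): F = (18.0000, 9.5000).
Jacobian J = [[5·x₂ - 5, 5·x₁ + 4·x₂], [2·x₁ + 4·x₂^2 - 5·x₂ - 4, 8·x₁·x₂ - 5·x₁]].
At the point, J = [[7.5000, 15.0000], [10.5000, 15.0000]] (det J = -45.0000).
Solving J·Δ = −F gives Δ = (2.8333, -2.6167).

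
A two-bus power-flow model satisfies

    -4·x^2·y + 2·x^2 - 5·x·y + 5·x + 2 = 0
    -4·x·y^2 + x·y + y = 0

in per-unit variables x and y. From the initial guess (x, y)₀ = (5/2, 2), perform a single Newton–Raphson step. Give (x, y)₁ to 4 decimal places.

At (5/2, 2): F = (-48.0000, -33.0000).
Jacobian J = [[-8·x·y + 4·x - 5·y + 5, -4·x^2 - 5·x], [-4·y^2 + y, -8·x·y + x + 1]].
At the point, J = [[-35.0000, -37.5000], [-14.0000, -36.5000]] (det J = 752.5000).
Solving J·Δ = −F gives Δ = (-0.6837, -0.6419).
Then the next iterate is (x, y)₁ = (1.8163, 1.3581).

(1.8163, 1.3581)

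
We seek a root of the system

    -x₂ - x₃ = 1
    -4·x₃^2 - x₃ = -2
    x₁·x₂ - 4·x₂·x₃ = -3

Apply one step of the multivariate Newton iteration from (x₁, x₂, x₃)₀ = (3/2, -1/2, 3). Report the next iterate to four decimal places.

At (3/2, -1/2, 3): F = (-3.5000, -37.0000, 8.2500).
Jacobian J = [[0, -1, -1], [0, 0, -8·x₃ - 1], [x₂, x₁ - 4·x₃, -4·x₂]].
At the point, J = [[0.0000, -1.0000, -1.0000], [0.0000, 0.0000, -25.0000], [-0.5000, -10.5000, 2.0000]] (det J = -12.5000).
Solving J·Δ = −F gives Δ = (53.0000, -2.0200, -1.4800).
Then the next iterate is (x₁, x₂, x₃)₁ = (54.5000, -2.5200, 1.5200).

(54.5000, -2.5200, 1.5200)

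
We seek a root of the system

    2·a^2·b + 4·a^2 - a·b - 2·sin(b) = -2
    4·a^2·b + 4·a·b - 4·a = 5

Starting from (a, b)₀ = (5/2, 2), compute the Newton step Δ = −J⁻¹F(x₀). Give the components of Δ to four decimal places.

At (5/2, 2): F = (45.181405, 55.0000).
Jacobian J = [[4·a·b + 8·a - b, 2·a^2 - a - 2·cos(b)], [8·a·b + 4·b - 4, 4·a^2 + 4·a]].
At the point, J = [[38.0000, 10.832294], [44.0000, 35.0000]] (det J = 853.379078).
Solving J·Δ = −F gives Δ = (-1.1549, -0.1195).

(-1.1549, -0.1195)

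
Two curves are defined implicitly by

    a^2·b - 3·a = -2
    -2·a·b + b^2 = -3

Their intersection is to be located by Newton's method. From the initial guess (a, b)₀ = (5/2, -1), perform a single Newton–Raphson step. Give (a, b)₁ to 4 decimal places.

At (5/2, -1): F = (-11.7500, 9.0000).
Jacobian J = [[2·a·b - 3, a^2], [-2·b, -2·a + 2·b]].
At the point, J = [[-8.0000, 6.2500], [2.0000, -7.0000]] (det J = 43.5000).
Solving J·Δ = −F gives Δ = (-0.5977, 1.1149).
Then the next iterate is (a, b)₁ = (1.9023, 0.1149).

(1.9023, 0.1149)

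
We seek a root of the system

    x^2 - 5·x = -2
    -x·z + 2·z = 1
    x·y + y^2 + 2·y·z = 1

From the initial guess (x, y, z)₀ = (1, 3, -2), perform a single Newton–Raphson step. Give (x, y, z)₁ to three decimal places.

(0.333, -4.667, 2.333)

At (1, 3, -2): F = (-2.000, -3.000, -1.000).
Jacobian J = [[2·x - 5, 0, 0], [-z, 0, -x + 2], [y, x + 2·y + 2·z, 2·y]].
At the point, J = [[-3.000, 0.000, 0.000], [2.000, 0.000, 1.000], [3.000, 3.000, 6.000]] (det J = 9.000).
Solving J·Δ = −F gives Δ = (-0.667, -7.667, 4.333).
Then the next iterate is (x, y, z)₁ = (0.333, -4.667, 2.333).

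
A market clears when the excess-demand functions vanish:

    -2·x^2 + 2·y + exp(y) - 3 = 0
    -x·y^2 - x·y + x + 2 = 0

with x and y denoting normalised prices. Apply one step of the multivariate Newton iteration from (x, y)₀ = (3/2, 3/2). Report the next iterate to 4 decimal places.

(1.2421, 1.2641)

At (3/2, 3/2): F = (-0.018311, -2.1250).
Jacobian J = [[-4·x, exp(y) + 2], [-y^2 - y + 1, -2·x·y - x]].
At the point, J = [[-6.0000, 6.481689], [-2.7500, -6.0000]] (det J = 53.824645).
Solving J·Δ = −F gives Δ = (-0.2579, -0.2359).
Then the next iterate is (x, y)₁ = (1.2421, 1.2641).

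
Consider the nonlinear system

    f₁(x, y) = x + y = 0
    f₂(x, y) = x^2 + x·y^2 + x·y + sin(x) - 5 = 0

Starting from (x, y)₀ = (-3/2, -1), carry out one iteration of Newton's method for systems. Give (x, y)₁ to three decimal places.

At (-3/2, -1): F = (-2.500, -3.74749).
Jacobian J = [[1, 1], [2·x + y^2 + y + cos(x), 2·x·y + x]].
At the point, J = [[1.000, 1.000], [-2.92926, 1.500]] (det J = 4.42926).
Solving J·Δ = −F gives Δ = (0.001, 2.499).
Then the next iterate is (x, y)₁ = (-1.499, 1.499).

(-1.499, 1.499)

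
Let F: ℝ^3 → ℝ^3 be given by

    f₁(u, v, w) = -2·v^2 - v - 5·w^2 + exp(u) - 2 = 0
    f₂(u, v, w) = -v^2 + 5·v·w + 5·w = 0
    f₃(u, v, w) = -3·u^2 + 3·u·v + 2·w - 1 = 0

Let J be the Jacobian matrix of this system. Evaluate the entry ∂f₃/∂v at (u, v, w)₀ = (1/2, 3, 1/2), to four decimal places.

1.5000

∂f₃/∂v = 3·u.
At (1/2, 3, 1/2) this is 1.5000.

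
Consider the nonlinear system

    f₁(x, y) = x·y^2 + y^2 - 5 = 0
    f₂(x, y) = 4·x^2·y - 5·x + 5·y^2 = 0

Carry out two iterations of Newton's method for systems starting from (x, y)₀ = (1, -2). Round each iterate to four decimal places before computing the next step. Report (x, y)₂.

(1.0520, -1.5613)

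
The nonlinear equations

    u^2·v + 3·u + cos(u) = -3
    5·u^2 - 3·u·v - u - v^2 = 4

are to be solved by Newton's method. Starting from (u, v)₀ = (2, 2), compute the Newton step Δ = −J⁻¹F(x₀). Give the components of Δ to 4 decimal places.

(-1.0323, -1.5419)

At (2, 2): F = (16.583853, -2.0000).
Jacobian J = [[2·u·v - sin(u) + 3, u^2], [10·u - 3·v - 1, -3·u - 2·v]].
At the point, J = [[10.090703, 4.0000], [13.0000, -10.0000]] (det J = -152.907026).
Solving J·Δ = −F gives Δ = (-1.0323, -1.5419).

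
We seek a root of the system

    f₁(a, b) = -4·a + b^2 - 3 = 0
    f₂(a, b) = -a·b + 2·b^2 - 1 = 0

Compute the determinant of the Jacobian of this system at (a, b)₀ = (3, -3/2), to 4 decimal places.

J = [[-4, 2·b], [-b, -a + 4·b]].
At the point, J = [[-4.0000, -3.0000], [1.5000, -9.0000]].
det J = 40.5000.

40.5000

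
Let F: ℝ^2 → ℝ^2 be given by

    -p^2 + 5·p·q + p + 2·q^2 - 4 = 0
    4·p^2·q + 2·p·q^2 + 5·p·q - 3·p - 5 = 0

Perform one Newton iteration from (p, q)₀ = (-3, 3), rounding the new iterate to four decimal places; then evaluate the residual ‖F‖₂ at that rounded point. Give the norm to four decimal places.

5.2018

At (-3, 3): F = (-43.0000, 13.0000).
Jacobian J = [[-2·p + 5·q + 1, 5·p + 4·q], [8·p·q + 2·q^2 + 5·q - 3, 4·p^2 + 4·p·q + 5·p]].
At the point, J = [[22.0000, -3.0000], [-42.0000, -15.0000]] (det J = -456.0000).
Solving J·Δ = −F gives Δ = (1.5000, -3.3333).
Then the next iterate is (p, q)₁ = (-1.5000, -0.3333).
Re-evaluating at (-1.5000, -0.3333): F = (-5.028072, -1.333217), so ‖F‖₂ = 5.2018.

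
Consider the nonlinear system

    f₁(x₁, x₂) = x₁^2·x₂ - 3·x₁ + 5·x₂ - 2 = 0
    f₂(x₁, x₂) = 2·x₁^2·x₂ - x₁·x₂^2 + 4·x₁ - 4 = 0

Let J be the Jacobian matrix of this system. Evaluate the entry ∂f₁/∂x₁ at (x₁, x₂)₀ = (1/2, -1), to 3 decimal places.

-4.000

∂f₁/∂x₁ = 2·x₁·x₂ - 3.
At (1/2, -1) this is -4.000.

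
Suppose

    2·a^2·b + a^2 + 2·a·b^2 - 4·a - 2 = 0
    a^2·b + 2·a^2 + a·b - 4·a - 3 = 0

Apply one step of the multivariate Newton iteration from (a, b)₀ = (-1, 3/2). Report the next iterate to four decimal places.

(-0.6842, 1.2829)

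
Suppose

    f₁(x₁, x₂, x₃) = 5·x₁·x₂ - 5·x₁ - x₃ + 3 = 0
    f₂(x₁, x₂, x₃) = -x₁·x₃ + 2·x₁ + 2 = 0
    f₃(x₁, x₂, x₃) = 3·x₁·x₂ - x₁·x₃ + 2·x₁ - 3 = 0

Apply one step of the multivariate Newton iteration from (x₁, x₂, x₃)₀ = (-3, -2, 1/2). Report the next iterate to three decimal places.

At (-3, -2, 1/2): F = (47.500, -2.500, 10.500).
Jacobian J = [[5·x₂ - 5, 5·x₁, -1], [-x₃ + 2, 0, -x₁], [3·x₂ - x₃ + 2, 3·x₁, -x₁]].
At the point, J = [[-15.000, -15.000, -1.000], [1.500, 0.000, 3.000], [-4.500, -9.000, 3.000]] (det J = -121.500).
Solving J·Δ = −F gives Δ = (5.556, -2.259, -1.944).
Then the next iterate is (x₁, x₂, x₃)₁ = (2.556, -4.259, -1.444).

(2.556, -4.259, -1.444)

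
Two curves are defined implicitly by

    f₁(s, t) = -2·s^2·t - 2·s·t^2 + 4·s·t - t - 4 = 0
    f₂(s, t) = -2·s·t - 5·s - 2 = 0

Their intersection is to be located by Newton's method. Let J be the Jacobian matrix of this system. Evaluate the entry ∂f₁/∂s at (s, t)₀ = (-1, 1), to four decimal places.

∂f₁/∂s = -4·s·t - 2·t^2 + 4·t.
At (-1, 1) this is 6.0000.

6.0000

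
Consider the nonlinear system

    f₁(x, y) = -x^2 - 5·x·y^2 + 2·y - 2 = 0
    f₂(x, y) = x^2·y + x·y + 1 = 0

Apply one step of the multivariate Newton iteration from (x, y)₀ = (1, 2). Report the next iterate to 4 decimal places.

(0.1875, 1.9375)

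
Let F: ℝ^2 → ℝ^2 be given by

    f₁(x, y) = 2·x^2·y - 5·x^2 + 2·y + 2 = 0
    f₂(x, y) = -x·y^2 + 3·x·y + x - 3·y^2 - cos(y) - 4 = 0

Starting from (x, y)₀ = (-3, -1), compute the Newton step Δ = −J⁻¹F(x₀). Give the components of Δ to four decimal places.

At (-3, -1): F = (-63.0000, 1.459698).
Jacobian J = [[4·x·y - 10·x, 2·x^2 + 2], [-y^2 + 3·y + 1, -2·x·y + 3·x - 6·y + sin(y)]].
At the point, J = [[42.0000, 20.0000], [-3.0000, -9.841471]] (det J = -353.341781).
Solving J·Δ = −F gives Δ = (1.6721, -0.3614).

(1.6721, -0.3614)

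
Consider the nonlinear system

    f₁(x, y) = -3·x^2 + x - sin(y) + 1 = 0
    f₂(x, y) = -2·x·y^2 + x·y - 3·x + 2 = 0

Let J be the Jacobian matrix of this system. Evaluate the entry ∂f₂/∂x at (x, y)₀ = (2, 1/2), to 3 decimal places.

∂f₂/∂x = -2·y^2 + y - 3.
At (2, 1/2) this is -3.000.

-3.000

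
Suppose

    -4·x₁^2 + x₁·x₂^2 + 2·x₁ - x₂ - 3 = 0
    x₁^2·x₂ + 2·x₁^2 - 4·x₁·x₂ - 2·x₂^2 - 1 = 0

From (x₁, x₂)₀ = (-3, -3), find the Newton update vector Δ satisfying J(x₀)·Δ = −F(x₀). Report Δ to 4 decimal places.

At (-3, -3): F = (-69.0000, -64.0000).
Jacobian J = [[-8·x₁ + x₂^2 + 2, 2·x₁·x₂ - 1], [2·x₁·x₂ + 4·x₁ - 4·x₂, x₁^2 - 4·x₁ - 4·x₂]].
At the point, J = [[35.0000, 17.0000], [18.0000, 33.0000]] (det J = 849.0000).
Solving J·Δ = −F gives Δ = (1.4005, 1.1755).

(1.4005, 1.1755)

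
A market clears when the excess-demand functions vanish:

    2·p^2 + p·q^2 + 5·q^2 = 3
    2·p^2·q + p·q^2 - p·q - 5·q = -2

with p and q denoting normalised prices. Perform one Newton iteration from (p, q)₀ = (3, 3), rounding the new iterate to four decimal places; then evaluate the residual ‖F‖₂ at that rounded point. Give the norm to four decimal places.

29.7068

At (3, 3): F = (87.0000, 59.0000).
Jacobian J = [[4·p + q^2, 2·p·q + 10·q], [4·p·q + q^2 - q, 2·p^2 + 2·p·q - p - 5]].
At the point, J = [[21.0000, 48.0000], [42.0000, 28.0000]] (det J = -1428.0000).
Solving J·Δ = −F gives Δ = (-0.2773, -1.6912).
Then the next iterate is (p, q)₁ = (2.7227, 1.3088).
Re-evaluating at (2.7227, 1.3088): F = (25.054847, 15.960918), so ‖F‖₂ = 29.7068.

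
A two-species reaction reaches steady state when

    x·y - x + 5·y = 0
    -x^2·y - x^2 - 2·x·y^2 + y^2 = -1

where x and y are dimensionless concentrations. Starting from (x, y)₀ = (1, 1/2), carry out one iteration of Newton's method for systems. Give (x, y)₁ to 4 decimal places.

At (1, 1/2): F = (2.0000, -0.7500).
Jacobian J = [[y - 1, x + 5], [-2·x·y - 2·x - 2·y^2, -x^2 - 4·x·y + 2·y]].
At the point, J = [[-0.5000, 6.0000], [-3.5000, -2.0000]] (det J = 22.0000).
Solving J·Δ = −F gives Δ = (-0.0227, -0.3352).
Then the next iterate is (x, y)₁ = (0.9773, 0.1648).

(0.9773, 0.1648)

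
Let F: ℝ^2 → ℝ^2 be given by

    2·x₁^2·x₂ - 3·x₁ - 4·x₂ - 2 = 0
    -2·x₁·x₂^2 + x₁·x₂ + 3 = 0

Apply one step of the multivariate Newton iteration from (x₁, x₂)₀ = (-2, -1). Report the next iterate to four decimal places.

(-2.9474, 0.1842)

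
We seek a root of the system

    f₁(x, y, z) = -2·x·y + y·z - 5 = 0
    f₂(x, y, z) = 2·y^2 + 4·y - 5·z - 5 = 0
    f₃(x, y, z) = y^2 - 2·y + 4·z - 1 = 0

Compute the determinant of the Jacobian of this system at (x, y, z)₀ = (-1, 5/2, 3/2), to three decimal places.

-355.000

J = [[-2·y, -2·x + z, y], [0, 4·y + 4, -5], [0, 2·y - 2, 4]].
At the point, J = [[-5.000, 3.500, 2.500], [0.000, 14.000, -5.000], [0.000, 3.000, 4.000]].
det J = -355.000.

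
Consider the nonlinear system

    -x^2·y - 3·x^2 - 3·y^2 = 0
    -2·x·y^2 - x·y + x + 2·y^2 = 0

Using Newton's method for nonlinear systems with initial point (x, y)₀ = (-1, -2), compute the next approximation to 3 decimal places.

(-3.080, -0.440)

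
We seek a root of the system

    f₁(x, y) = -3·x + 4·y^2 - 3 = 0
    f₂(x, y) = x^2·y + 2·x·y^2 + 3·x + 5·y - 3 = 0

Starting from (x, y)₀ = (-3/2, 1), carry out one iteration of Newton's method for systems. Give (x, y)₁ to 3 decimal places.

(0.165, 0.937)

At (-3/2, 1): F = (5.500, -3.250).
Jacobian J = [[-3, 8·y], [2·x·y + 2·y^2 + 3, x^2 + 4·x·y + 5]].
At the point, J = [[-3.000, 8.000], [2.000, 1.250]] (det J = -19.750).
Solving J·Δ = −F gives Δ = (1.665, -0.063).
Then the next iterate is (x, y)₁ = (0.165, 0.937).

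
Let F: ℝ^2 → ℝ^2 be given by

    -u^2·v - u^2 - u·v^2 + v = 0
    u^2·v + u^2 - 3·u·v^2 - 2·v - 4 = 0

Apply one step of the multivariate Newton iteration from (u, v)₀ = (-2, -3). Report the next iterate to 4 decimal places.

(-1.7884, -1.7065)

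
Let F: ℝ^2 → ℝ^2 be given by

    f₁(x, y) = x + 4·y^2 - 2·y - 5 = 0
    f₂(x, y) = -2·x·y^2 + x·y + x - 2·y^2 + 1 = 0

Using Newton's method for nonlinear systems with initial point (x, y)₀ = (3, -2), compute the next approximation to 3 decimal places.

(3.142, -0.992)

At (3, -2): F = (18.000, -34.000).
Jacobian J = [[1, 8·y - 2], [-2·y^2 + y + 1, -4·x·y + x - 4·y]].
At the point, J = [[1.000, -18.000], [-9.000, 35.000]] (det J = -127.000).
Solving J·Δ = −F gives Δ = (0.142, 1.008).
Then the next iterate is (x, y)₁ = (3.142, -0.992).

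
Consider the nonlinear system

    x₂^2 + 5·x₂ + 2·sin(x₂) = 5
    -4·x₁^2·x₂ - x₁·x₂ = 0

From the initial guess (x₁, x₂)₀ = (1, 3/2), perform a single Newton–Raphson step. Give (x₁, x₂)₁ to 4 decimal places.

(0.7513, 0.6715)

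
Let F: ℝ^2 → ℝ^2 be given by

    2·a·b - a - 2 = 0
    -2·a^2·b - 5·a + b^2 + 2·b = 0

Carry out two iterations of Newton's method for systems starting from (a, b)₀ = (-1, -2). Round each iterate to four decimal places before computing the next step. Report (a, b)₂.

At (-1, -2): F = (3.0000, 9.0000).
Jacobian J = [[2·b - 1, 2·a], [-4·a·b - 5, -2·a^2 + 2·b + 2]].
At the point, J = [[-5.0000, -2.0000], [-13.0000, -4.0000]] (det J = -6.0000).
Solving J·Δ = −F gives Δ = (1.0000, -1.0000).
Then the next iterate is (a, b)₁ = (0.0000, -3.0000).
Round to (0.0000, -3.0000) and repeat: F = (-2.0000, 3.0000), J = [[-7.0000, 0.0000], [-5.0000, -4.0000]].
Δ = (-0.2857, 1.1071), so (a, b)₂ = (-0.2857, -1.8929).

(-0.2857, -1.8929)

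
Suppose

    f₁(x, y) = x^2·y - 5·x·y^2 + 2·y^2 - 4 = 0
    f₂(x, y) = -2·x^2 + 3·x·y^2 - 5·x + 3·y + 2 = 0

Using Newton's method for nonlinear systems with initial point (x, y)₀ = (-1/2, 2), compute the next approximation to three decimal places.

At (-1/2, 2): F = (14.500, 4.000).
Jacobian J = [[2·x·y - 5·y^2, x^2 - 10·x·y + 4·y], [-4·x + 3·y^2 - 5, 6·x·y + 3]].
At the point, J = [[-22.000, 18.250], [9.000, -3.000]] (det J = -98.250).
Solving J·Δ = −F gives Δ = (-1.186, -2.224).
Then the next iterate is (x, y)₁ = (-1.686, -0.224).

(-1.686, -0.224)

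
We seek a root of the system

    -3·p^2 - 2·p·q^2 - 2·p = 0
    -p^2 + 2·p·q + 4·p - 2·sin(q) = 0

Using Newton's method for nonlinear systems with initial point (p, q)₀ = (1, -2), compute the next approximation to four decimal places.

(-0.4793, -3.3336)

At (1, -2): F = (-13.0000, 0.818595).
Jacobian J = [[-6·p - 2·q^2 - 2, -4·p·q], [-2·p + 2·q + 4, 2·p - 2·cos(q)]].
At the point, J = [[-16.0000, 8.0000], [-2.0000, 2.832294]] (det J = -29.316699).
Solving J·Δ = −F gives Δ = (-1.4793, -1.3336).
Then the next iterate is (p, q)₁ = (-0.4793, -3.3336).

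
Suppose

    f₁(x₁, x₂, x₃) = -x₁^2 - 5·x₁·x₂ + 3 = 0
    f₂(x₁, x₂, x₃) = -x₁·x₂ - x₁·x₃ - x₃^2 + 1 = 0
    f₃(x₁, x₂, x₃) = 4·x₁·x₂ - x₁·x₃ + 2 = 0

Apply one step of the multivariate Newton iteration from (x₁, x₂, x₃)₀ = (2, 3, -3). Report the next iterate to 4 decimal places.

(-1.7059, 6.9412, 0.9706)

At (2, 3, -3): F = (-31.0000, -8.0000, 32.0000).
Jacobian J = [[-2·x₁ - 5·x₂, -5·x₁, 0], [-x₂ - x₃, -x₁, -x₁ - 2·x₃], [4·x₂ - x₃, 4·x₁, -x₁]].
At the point, J = [[-19.0000, -10.0000, 0.0000], [0.0000, -2.0000, 4.0000], [15.0000, 8.0000, -2.0000]] (det J = -68.0000).
Solving J·Δ = −F gives Δ = (-3.7059, 3.9412, 3.9706).
Then the next iterate is (x₁, x₂, x₃)₁ = (-1.7059, 6.9412, 0.9706).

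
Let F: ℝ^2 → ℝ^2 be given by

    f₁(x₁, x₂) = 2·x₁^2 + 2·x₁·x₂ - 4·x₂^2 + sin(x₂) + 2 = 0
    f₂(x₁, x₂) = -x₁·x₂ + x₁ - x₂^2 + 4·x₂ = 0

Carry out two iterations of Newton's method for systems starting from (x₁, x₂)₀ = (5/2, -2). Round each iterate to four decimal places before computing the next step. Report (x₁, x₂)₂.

(4.5296, -2.3286)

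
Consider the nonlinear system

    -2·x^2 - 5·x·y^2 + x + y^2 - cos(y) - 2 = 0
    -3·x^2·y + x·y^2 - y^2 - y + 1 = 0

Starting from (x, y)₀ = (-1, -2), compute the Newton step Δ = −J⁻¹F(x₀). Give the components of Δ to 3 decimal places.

At (-1, -2): F = (19.41615, 1.000).
Jacobian J = [[-4·x - 5·y^2 + 1, -10·x·y + 2·y + sin(y)], [-6·x·y + y^2, -3·x^2 + 2·x·y - 2·y - 1]].
At the point, J = [[-15.000, -24.90930], [-8.000, 4.000]] (det J = -259.27438).
Solving J·Δ = −F gives Δ = (0.396, 0.541).

(0.396, 0.541)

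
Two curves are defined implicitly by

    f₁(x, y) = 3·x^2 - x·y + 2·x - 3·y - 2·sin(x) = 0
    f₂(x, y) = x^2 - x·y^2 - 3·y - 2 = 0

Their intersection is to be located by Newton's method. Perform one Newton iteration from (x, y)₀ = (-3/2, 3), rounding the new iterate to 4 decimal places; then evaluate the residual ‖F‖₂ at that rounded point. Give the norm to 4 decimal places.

0.7503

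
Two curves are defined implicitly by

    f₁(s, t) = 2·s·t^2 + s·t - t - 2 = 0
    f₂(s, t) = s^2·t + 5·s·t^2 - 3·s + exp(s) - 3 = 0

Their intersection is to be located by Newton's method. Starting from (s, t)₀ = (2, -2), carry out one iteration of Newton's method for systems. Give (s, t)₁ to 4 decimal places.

At (2, -2): F = (12.0000, 30.389056).
Jacobian J = [[2·t^2 + t, 4·s·t + s - 1], [2·s·t + 5·t^2 + exp(s) - 3, s^2 + 10·s·t]].
At the point, J = [[6.0000, -15.0000], [16.389056, -36.0000]] (det J = 29.835841).
Solving J·Δ = −F gives Δ = (-0.7989, 0.4804).
Then the next iterate is (s, t)₁ = (1.2011, -1.5196).

(1.2011, -1.5196)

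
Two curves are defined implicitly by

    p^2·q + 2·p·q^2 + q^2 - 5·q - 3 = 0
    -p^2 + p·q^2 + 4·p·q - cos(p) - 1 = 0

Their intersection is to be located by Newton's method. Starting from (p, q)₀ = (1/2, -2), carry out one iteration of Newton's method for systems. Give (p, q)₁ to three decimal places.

(-0.413, -1.292)

At (1/2, -2): F = (14.500, -4.12758).
Jacobian J = [[2·p·q + 2·q^2, p^2 + 4·p·q + 2·q - 5], [-2·p + q^2 + 4·q + sin(p), 2·p·q + 4·p]].
At the point, J = [[6.000, -12.750], [-4.52057, 0.000]] (det J = -57.63732).
Solving J·Δ = −F gives Δ = (-0.913, 0.708).
Then the next iterate is (p, q)₁ = (-0.413, -1.292).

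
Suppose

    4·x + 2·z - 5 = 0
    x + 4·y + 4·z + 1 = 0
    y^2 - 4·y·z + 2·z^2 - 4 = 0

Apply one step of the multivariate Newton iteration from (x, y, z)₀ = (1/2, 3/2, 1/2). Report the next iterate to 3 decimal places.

At (1/2, 3/2, 1/2): F = (-2.000, 9.500, -4.250).
Jacobian J = [[4, 0, 2], [1, 4, 4], [0, 2·y - 4·z, -4·y + 4·z]].
At the point, J = [[4.000, 0.000, 2.000], [1.000, 4.000, 4.000], [0.000, 1.000, -4.000]] (det J = -78.000).
Solving J·Δ = −F gives Δ = (1.192, -1.288, -1.385).
Then the next iterate is (x, y, z)₁ = (1.692, 0.212, -0.885).

(1.692, 0.212, -0.885)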